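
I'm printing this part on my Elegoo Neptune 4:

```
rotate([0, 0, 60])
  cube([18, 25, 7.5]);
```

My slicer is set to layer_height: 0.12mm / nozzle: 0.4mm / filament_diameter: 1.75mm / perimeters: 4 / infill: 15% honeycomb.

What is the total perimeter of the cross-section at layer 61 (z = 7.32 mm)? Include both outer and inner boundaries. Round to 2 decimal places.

86.00 mm

At z = 7.32 mm: the cube (footprint 18×25) is included at this height (perimeter 86.00 mm); (whole slice rotated 60° about Z — lengths, areas and connectivity unchanged). Overall, the cross-section is a single solid region. Total boundary length (outer) = 86.00 mm.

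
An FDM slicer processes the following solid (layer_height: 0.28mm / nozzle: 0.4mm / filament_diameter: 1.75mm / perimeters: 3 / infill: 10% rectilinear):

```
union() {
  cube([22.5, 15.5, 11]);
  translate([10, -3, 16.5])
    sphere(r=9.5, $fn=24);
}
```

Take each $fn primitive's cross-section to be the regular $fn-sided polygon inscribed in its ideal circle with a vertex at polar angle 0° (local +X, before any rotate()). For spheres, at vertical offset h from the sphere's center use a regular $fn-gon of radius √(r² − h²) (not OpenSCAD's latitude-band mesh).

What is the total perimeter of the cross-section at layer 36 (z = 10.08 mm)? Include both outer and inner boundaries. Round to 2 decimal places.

At z = 10.08 mm: the cube is present — its section is the full 22.5×15.5 rectangle (perimeter 76.00 mm); the r=9.5 sphere at (10, -3) contributes a regular 24-gon of circumradius √(9.5²−6.42²) = 7.002 (perimeter = 2·24·7.002·sin(180°/24) = 43.87 mm); Taking the union: the regions partially overlap (shared area 35.71 mm²), so the edge portions inside another operand are dropped and the merged outline is re-measured after clipping — boundary = 91.62 mm. Overall, the cross-section is a single solid region. Total boundary length (outer) = 91.62 mm.

91.62 mm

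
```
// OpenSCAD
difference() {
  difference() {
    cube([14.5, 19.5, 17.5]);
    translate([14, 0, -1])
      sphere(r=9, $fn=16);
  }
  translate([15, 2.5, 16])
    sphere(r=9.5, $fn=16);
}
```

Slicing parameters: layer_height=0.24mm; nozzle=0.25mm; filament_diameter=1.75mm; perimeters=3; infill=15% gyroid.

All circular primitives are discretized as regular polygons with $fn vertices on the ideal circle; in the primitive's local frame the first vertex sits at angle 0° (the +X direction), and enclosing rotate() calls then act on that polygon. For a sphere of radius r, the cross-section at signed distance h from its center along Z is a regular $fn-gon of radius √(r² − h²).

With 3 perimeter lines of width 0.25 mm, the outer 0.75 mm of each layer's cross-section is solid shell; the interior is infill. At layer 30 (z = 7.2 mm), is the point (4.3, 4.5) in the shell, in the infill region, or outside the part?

infill

At z = 7.2 mm: the cube is present — its section is the full 14.5×19.5 rectangle; the sphere at (14, 0): section is a regular 16-gon, circumradius = √(r²−h²) = √(9²−8.2²) = 3.709; Taking the first minus the rest: starting from the 14.5×19.5 cube, the r=9 sphere at (14, 0) partially overlaps it — only the 12.36 mm² overlap (of its 42.13 mm²) is removed, clipping the outline — 1 connected region; the r=9.5 sphere at (15, 2.5) slices to a regular 16-gon of circumradius 3.579 (√(r²−h²) with h=8.8 from center); Taking the first minus the rest: starting from that combined region, the r=9.5 sphere at (15, 2.5) partially overlaps it — only the 5.32 mm² overlap (of its 39.22 mm²) is removed, clipping the outline — 1 connected region. Overall, the cross-section is a single solid region. The nearest boundary edge runs (0.00, 0.00)→(0.00, 19.50); distance from the point to it = 4.30 mm. The point is inside the cross-section and 4.30 mm from the nearest boundary — more than the 0.75 mm shell width (3 × 0.25), so it's in the infill interior.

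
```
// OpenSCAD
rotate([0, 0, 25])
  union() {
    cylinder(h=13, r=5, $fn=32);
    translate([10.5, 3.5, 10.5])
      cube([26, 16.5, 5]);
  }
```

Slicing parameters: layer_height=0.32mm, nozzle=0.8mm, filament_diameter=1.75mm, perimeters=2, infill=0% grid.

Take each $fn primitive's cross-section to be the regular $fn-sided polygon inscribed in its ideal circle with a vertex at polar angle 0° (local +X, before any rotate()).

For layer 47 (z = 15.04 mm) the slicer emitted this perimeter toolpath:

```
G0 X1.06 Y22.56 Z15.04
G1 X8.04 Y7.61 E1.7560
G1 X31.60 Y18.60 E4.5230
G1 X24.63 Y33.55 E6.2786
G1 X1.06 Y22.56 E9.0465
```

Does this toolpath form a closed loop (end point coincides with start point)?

Start point (G0): (1.06, 22.56). End point (last G1): the path returns to the start — closed.

yes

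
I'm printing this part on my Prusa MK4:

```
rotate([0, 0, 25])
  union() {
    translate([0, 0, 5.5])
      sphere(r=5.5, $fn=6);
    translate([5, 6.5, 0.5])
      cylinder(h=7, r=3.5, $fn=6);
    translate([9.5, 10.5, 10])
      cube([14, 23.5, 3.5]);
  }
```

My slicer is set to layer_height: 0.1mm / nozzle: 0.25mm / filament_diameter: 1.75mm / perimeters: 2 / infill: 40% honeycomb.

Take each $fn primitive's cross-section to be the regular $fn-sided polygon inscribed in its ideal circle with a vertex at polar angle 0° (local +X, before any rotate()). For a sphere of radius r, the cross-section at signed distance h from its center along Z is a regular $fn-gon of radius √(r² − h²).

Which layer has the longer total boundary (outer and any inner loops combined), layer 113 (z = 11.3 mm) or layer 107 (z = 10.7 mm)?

layer 107 (z = 10.7 mm)

Layer 113 (z = 11.3): the sphere does not reach this height (|z−center|=5.800 > r=5.5); the cylinder at (5, 6.5) is not intersected at this z (z outside [0.5, 7.5]); the cube at (9.5, 10.5) (footprint 14×23.5) is included at this height (perimeter 75.00 mm); Taking the union: only the 14×23.5 cube at (9.5, 10.5) is present, so the union is just that shape — boundary = 75.00 mm; (whole slice rotated 25° about Z — lengths, areas and connectivity unchanged). So its perimeter = 75.00 mm. Layer 107 (z = 10.7): the r=5.5 sphere slices to a regular 6-gon of circumradius 1.792 (√(r²−h²) with h=5.2 from center) (perimeter = 2·6·1.792·sin(180°/6) = 10.75 mm); the cylinder at (5, 6.5) is absent (z outside [0.5, 7.5]); the cube at (9.5, 10.5) (footprint 14×23.5) is included at this height (perimeter 75.00 mm); Combining (union): the 2 present regions are separate (no shared area or edge), so areas and boundary lengths simply add and each stays a separate island — boundary = 85.75 mm; (rotated 25° about Z; rotation is an isometry so areas/perimeters/island counts are preserved). So its perimeter = 85.75 mm. Layer 107 is larger (85.75 vs 75.00 mm).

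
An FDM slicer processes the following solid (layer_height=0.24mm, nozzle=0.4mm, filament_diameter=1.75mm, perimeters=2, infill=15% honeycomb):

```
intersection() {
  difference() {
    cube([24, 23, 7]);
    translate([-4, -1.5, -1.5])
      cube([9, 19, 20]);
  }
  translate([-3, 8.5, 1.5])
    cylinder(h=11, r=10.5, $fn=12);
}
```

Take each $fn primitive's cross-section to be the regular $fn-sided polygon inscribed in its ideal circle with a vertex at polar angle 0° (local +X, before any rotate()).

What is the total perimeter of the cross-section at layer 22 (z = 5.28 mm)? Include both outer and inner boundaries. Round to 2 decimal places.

32.15 mm

At z = 5.28 mm: the cube (footprint 24×23) is included at this height (perimeter 94.00 mm); the 9×19 cube at (-4, -1.5) contributes its full rectangle (perimeter 56.00 mm); Taking the first minus the rest: starting from the 24×23 cube, the 9×19 cube at (-4, -1.5) partially overlaps it — only the 87.50 mm² overlap (of its 171.00 mm²) is removed, clipping the outline — boundary = 94.00 mm; the r=10.5 cylinder at (-3, 8.5) contributes a regular 12-gon of circumradius 10.5 (perimeter = 2·12·10.500·sin(180°/12) = 65.22 mm); After intersecting: the r=10.5 cylinder at (-3, 8.5) partially overlaps the result so far; clipping to the common part keeps 20.95 mm² — boundary = 32.15 mm. Overall, the cross-section has 2 separate islands. Total boundary length (outer) = 32.15 mm.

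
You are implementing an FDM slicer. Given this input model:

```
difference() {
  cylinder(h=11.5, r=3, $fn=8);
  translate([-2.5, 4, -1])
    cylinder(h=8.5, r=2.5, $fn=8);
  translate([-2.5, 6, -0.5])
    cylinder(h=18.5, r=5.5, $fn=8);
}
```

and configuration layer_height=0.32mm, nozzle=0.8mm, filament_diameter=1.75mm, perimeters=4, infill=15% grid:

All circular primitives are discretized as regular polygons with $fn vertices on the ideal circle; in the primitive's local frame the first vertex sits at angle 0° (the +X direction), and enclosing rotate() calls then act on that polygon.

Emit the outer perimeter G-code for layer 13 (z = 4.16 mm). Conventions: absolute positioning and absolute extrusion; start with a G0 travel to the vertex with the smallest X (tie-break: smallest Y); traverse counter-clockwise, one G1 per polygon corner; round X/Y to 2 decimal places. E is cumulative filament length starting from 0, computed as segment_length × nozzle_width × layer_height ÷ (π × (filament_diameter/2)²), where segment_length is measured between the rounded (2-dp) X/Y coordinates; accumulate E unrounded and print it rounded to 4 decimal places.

At z = 4.16 mm: the r=3 cylinder contributes a regular 8-gon of circumradius 3; the r=2.5 cylinder at (-2.5, 4) gives a regular 8-gon of circumradius 2.5 (constant along its height); the cylinder at (-2.5, 6): section is a regular 8-gon, circumradius r=5.5; Taking the first minus the rest: starting from the r=3 cylinder, the r=2.5 cylinder at (-2.5, 4) partially overlaps it — only the 0.75 mm² overlap (of its 17.68 mm²) is removed, clipping the outline; the r=5.5 cylinder at (-2.5, 6) partially overlaps it — only the 4.11 mm² overlap (of its 85.56 mm²) is removed, clipping the outline — 1 connected region. The outline is a single polygon with 10 vertices. Extrusion per mm of travel: 0.8 × 0.32 / (π × 0.875²) = 0.106432. Accumulating E over each segment gives final E = 1.8700.

G0 X-3.00 Y0.00 Z4.16
G1 X-2.12 Y-2.12 E0.2443
G1 X0.00 Y-3.00 E0.4886
G1 X2.12 Y-2.12 E0.7329
G1 X3.00 Y0.00 E0.9772
G1 X2.12 Y2.12 E1.2215
G1 X1.50 Y2.38 E1.2931
G1 X1.39 Y2.11 E1.3241
G1 X-2.50 Y0.50 E1.7722
G1 X-2.75 Y0.60 E1.8008
G1 X-3.00 Y0.00 E1.8700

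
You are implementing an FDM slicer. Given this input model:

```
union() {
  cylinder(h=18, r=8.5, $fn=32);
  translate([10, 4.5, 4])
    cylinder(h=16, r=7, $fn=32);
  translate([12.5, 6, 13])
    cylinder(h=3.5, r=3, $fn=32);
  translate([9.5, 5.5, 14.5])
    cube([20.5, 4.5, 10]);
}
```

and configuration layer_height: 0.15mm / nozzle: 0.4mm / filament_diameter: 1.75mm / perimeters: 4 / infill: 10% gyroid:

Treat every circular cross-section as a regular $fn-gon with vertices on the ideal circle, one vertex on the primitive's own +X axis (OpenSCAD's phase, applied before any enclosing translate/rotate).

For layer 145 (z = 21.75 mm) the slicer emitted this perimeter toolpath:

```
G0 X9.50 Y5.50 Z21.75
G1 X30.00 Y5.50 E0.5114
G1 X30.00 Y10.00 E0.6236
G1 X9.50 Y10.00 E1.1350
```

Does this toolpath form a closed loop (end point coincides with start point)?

Start point (G0): (9.50, 5.50). End point (last G1): the path does not return to the start — open.

no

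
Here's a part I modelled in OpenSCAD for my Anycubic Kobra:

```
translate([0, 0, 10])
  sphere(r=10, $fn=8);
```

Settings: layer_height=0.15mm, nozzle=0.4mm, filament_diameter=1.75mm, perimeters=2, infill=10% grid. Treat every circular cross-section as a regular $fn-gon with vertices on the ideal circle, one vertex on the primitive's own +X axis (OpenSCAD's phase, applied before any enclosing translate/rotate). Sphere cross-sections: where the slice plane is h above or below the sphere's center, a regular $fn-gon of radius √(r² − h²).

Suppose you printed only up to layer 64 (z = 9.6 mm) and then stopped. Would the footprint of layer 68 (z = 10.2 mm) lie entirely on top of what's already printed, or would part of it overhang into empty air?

Compare the two slices. At z = 9.6: the r=10 sphere contributes a regular 8-gon of circumradius √(10²−0.4²) = 9.992 (area = (8/2)·9.992²·sin(360°/8) = 282.39 mm²). At z = 10.2: the r=10 sphere contributes a regular 8-gon of circumradius √(10²−0.2²) = 9.998 (area = (8/2)·9.998²·sin(360°/8) = 282.73 mm²). Checking containment: the cross-section at z = 10.2 is a subset of the cross-section at z = 9.6.

entirely on top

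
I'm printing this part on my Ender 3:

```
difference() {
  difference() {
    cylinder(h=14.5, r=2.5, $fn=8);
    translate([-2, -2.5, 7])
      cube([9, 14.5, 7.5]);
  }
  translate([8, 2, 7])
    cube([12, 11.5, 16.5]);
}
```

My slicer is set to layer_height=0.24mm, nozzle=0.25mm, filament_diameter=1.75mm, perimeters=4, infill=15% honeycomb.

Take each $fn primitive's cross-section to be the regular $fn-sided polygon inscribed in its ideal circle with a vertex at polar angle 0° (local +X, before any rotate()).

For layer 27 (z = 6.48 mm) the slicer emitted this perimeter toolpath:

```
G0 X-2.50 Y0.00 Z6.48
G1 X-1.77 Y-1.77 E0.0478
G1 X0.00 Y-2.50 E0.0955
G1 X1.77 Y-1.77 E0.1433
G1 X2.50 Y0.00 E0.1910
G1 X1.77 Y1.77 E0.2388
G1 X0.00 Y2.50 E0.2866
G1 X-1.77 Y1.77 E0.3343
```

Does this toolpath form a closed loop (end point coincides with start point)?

no

Start point (G0): (-2.50, 0.00). End point (last G1): the path does not return to the start — open.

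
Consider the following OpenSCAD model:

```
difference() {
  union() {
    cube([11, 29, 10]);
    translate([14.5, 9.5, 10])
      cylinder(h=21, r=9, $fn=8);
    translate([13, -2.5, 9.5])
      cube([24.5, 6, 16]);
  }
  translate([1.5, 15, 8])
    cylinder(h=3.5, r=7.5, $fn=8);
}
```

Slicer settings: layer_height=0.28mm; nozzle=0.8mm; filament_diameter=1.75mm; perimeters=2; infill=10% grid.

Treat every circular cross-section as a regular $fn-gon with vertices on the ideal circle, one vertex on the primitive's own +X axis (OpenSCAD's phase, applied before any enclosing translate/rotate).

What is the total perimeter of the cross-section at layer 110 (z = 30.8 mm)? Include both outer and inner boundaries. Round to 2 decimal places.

55.11 mm

At z = 30.8 mm: the cube does not reach this height (z outside [0, 10]); the r=9 cylinder at (14.5, 9.5) contributes a regular 8-gon of circumradius 9 (perimeter = 2·8·9.000·sin(180°/8) = 55.11 mm); the cube at (13, -2.5) is absent (z outside [9.5, 25.5]); Taking the union: only the r=9 cylinder at (14.5, 9.5) is present, so the union is just that shape — boundary = 55.11 mm; the cylinder at (1.5, 15) is absent (z outside [8, 11.5]); Subtracting the remaining from the first: none of the subtracted shapes is present at this height, so that combined region is unchanged — boundary = 55.11 mm. Overall, the cross-section is a single solid region. Total boundary length (outer) = 55.11 mm.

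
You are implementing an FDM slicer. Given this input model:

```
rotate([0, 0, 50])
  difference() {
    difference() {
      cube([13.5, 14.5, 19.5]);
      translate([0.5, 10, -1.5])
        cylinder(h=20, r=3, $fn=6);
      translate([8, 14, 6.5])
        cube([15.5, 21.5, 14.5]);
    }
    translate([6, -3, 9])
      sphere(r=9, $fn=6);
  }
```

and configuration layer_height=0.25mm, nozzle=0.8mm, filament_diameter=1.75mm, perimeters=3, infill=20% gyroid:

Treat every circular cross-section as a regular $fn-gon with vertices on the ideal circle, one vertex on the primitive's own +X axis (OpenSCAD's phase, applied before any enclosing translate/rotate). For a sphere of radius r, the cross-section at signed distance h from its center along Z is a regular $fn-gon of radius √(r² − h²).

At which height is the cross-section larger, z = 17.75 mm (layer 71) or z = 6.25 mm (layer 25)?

layer 71 (z = 17.75 mm)

Layer 71 (z = 17.75): the cube is present — its section is the full 13.5×14.5 rectangle (area 195.75 mm²); the r=3 cylinder at (0.5, 10) gives a regular 6-gon of circumradius 3 (constant along its height) (area = (6/2)·3.000²·sin(360°/6) = 23.38 mm²); the 15.5×21.5 cube at (8, 14) contributes its full rectangle (area 333.25 mm²); Subtracting the remaining from the first: starting from the 13.5×14.5 cube (195.75 mm²), the r=3 cylinder at (0.5, 10) partially overlaps it — only the 14.29 mm² overlap (of its 23.38 mm²) is removed, clipping the outline; the 15.5×21.5 cube at (8, 14) partially overlaps it — only the 2.75 mm² overlap (of its 333.25 mm²) is removed, clipping the outline — area = 178.71 mm²; the r=9 sphere at (6, -3) slices to a regular 6-gon of circumradius 2.107 (√(r²−h²) with h=8.75 from center) (area = (6/2)·2.107²·sin(360°/6) = 11.53 mm²); Taking the first minus the rest: starting from the result so far (178.71 mm²), the r=9 sphere at (6, -3) misses the remaining region (no effect) — area = 178.71 mm²; (rotated 50° about Z; rotation is an isometry so areas/perimeters/island counts are preserved). So its area = 178.71 mm². Layer 25 (z = 6.25): the 13.5×14.5 cube contributes its full rectangle (area 195.75 mm²); the r=3 cylinder at (0.5, 10) contributes a regular 6-gon of circumradius 3 (area = (6/2)·3.000²·sin(360°/6) = 23.38 mm²); the cube at (8, 14) is not intersected at this z (z outside [6.5, 21]); After the difference (first − rest): starting from the 13.5×14.5 cube (195.75 mm²), the r=3 cylinder at (0.5, 10) partially overlaps it — only the 14.29 mm² overlap (of its 23.38 mm²) is removed, clipping the outline — area = 181.46 mm²; the r=9 sphere at (6, -3) slices to a regular 6-gon of circumradius 8.570 (√(r²−h²) with h=2.75 from center) (area = (6/2)·8.570²·sin(360°/6) = 190.80 mm²); After the difference (first − rest): starting from the result so far (181.46 mm²), the r=9 sphere at (6, -3) partially overlaps it — only the 48.57 mm² overlap (of its 190.80 mm²) is removed, clipping the outline — area = 132.89 mm²; (whole slice rotated 50° about Z — lengths, areas and connectivity unchanged). So its area = 132.89 mm². Layer 71 is larger (178.71 vs 132.89 mm²).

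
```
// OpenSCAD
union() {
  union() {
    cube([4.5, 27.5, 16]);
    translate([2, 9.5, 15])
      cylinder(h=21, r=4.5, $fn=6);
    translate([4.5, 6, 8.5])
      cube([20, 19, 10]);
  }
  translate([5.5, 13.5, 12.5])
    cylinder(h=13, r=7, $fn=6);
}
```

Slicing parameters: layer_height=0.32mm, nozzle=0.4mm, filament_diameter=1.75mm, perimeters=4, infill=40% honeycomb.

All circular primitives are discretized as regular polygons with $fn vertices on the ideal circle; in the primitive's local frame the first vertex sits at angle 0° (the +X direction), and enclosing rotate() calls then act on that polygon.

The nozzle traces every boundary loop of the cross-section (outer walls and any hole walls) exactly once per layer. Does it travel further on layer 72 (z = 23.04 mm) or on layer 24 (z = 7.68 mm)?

Layer 72 (z = 23.04): the cube is absent (z outside [0, 16]); the r=4.5 cylinder at (2, 9.5) contributes a regular 6-gon of circumradius 4.5 (perimeter = 2·6·4.500·sin(180°/6) = 27.00 mm); the cube at (4.5, 6) is absent (z outside [8.5, 18.5]); Taking the union: only the r=4.5 cylinder at (2, 9.5) is present, so the union is just that shape — boundary = 27.00 mm; the r=7 cylinder at (5.5, 13.5) contributes a regular 6-gon of circumradius 7 (perimeter = 2·6·7.000·sin(180°/6) = 42.00 mm); Merging all regions: the regions partially overlap (shared area 30.84 mm²), so the edge portions inside another operand are dropped and the merged outline is re-measured after clipping — boundary = 47.43 mm. So its perimeter = 47.43 mm. Layer 24 (z = 7.68): the cube (footprint 4.5×27.5) is included at this height (perimeter 64.00 mm); the cylinder at (2, 9.5) is absent (z outside [15, 36]); the cube at (4.5, 6) is not intersected at this z (z outside [8.5, 18.5]); Merging all regions: only the 4.5×27.5 cube is present, so the union is just that shape — boundary = 64.00 mm; the cylinder at (5.5, 13.5) is absent (z outside [12.5, 25.5]); Combining (union): only the result so far is present, so the union is just that shape — boundary = 64.00 mm. So its perimeter = 64.00 mm. Layer 24 is larger (64.00 vs 47.43 mm).

layer 24 (z = 7.68 mm)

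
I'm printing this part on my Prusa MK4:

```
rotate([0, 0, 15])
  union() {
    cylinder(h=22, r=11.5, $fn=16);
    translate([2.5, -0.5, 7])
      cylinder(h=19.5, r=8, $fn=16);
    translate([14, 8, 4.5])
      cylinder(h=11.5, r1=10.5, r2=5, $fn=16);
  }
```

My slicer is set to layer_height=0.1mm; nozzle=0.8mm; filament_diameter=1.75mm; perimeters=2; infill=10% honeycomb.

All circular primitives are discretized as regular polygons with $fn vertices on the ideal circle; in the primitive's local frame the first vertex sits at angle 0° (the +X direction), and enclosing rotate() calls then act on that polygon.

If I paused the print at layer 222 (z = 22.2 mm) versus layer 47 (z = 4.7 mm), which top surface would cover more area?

layer 47 (z = 4.7 mm)

Layer 222 (z = 22.2): the cylinder does not reach this height (z outside [0, 22]); the cylinder at (2.5, -0.5): section is a regular 16-gon, circumradius r=8 (area = (16/2)·8.000²·sin(360°/16) = 195.93 mm²); the cone at (14, 8) does not reach this height (z outside [4.5, 16]); Combining (union): only the r=8 cylinder at (2.5, -0.5) is present, so the union is just that shape — area = 195.93 mm²; (rotated 15° about Z; rotation is an isometry so areas/perimeters/island counts are preserved). So its area = 195.93 mm². Layer 47 (z = 4.7): the cylinder: section is a regular 16-gon, circumradius r=11.5 (area = (16/2)·11.500²·sin(360°/16) = 404.88 mm²); the cylinder at (2.5, -0.5) does not reach this height (z outside [7, 26.5]); the cone at (14, 8) (r1=10.5→r2=5) has section circumradius 10.404 here — a regular 16-gon (area = (16/2)·10.404²·sin(360°/16) = 331.41 mm²); Merging all regions: the regions partially overlap — summed areas 736.28 mm² minus the doubly-counted overlap 54.29 mm² gives 681.99 mm² — area = 681.99 mm²; (rotated 15° about Z; rotation is an isometry so areas/perimeters/island counts are preserved). So its area = 681.99 mm². Layer 47 is larger (681.99 vs 195.93 mm²).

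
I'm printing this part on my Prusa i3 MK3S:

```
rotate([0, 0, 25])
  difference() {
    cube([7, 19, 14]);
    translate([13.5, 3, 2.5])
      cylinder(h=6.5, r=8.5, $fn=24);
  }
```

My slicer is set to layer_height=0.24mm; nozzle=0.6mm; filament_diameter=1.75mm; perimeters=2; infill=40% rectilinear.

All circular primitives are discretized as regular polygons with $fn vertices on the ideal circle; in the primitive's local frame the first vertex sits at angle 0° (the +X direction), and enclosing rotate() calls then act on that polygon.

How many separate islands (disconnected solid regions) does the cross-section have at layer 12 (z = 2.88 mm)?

At z = 2.88 mm: the cube (footprint 7×19) is included at this height; the r=8.5 cylinder at (13.5, 3) contributes a regular 24-gon of circumradius 8.5; After the difference (first − rest): starting from the 7×19 cube, the r=8.5 cylinder at (13.5, 3) partially overlaps it — only the 12.52 mm² overlap (of its 224.40 mm²) is removed, clipping the outline — 1 connected region; (whole slice rotated 25° about Z — lengths, areas and connectivity unchanged). Overall, the cross-section is a single solid region. Island count = 1.

1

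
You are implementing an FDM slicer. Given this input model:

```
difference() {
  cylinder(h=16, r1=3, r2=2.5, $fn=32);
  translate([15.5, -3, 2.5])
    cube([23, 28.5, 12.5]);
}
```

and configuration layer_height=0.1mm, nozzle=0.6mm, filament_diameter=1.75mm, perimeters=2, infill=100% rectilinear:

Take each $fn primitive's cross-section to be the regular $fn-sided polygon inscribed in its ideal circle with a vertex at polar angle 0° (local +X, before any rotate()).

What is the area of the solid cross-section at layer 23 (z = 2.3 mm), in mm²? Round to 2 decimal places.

26.76 mm²

At z = 2.3 mm: the cone (r1=3→r2=2.5) has section circumradius 2.928 here — a regular 32-gon (area = (32/2)·2.928²·sin(360°/32) = 26.76 mm²); the cube at (15.5, -3) is absent (z outside [2.5, 15]); Taking the first minus the rest: none of the subtracted shapes is present at this height, so the cone is unchanged — area = 26.76 mm². Overall, the cross-section is a single solid region. Net area = 26.76 mm².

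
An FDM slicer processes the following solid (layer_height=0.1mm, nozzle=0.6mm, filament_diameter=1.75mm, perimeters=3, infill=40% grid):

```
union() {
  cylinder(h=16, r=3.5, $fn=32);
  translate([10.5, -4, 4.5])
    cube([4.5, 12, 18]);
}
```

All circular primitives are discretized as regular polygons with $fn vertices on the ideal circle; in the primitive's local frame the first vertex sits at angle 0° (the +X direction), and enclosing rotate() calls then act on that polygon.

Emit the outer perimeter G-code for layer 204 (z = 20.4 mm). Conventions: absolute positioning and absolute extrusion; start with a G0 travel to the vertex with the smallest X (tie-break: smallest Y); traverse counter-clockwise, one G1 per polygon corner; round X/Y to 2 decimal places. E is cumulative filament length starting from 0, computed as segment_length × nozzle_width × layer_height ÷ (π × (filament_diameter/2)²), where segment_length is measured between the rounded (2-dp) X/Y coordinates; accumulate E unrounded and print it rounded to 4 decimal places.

At z = 20.4 mm: the cylinder is not intersected at this z (z outside [0, 16]); the cube at (10.5, -4) is present — its section is the full 4.5×12 rectangle; Merging all regions: only the 4.5×12 cube at (10.5, -4) is present, so the union is just that shape — 1 connected region. The outline is a single polygon with 4 vertices. Extrusion per mm of travel: 0.6 × 0.1 / (π × 0.875²) = 0.024945. Accumulating E over each segment gives final E = 0.8232.

G0 X10.50 Y-4.00 Z20.40
G1 X15.00 Y-4.00 E0.1123
G1 X15.00 Y8.00 E0.4116
G1 X10.50 Y8.00 E0.5238
G1 X10.50 Y-4.00 E0.8232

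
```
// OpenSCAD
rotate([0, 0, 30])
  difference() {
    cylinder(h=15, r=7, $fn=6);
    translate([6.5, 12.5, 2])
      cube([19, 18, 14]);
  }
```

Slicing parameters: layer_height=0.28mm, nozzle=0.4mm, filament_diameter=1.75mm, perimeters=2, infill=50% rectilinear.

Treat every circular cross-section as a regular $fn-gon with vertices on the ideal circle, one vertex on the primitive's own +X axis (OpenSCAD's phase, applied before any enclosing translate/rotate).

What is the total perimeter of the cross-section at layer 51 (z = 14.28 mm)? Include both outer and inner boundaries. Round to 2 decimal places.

At z = 14.28 mm: the r=7 cylinder contributes a regular 6-gon of circumradius 7 (perimeter = 2·6·7.000·sin(180°/6) = 42.00 mm); the 19×18 cube at (6.5, 12.5) contributes its full rectangle (perimeter 74.00 mm); After the difference (first − rest): starting from the r=7 cylinder, the 19×18 cube at (6.5, 12.5) misses the remaining region (no effect) — boundary = 42.00 mm; (whole slice rotated 30° about Z — lengths, areas and connectivity unchanged). Overall, the cross-section is a single solid region. Total boundary length (outer) = 42.00 mm.

42.00 mm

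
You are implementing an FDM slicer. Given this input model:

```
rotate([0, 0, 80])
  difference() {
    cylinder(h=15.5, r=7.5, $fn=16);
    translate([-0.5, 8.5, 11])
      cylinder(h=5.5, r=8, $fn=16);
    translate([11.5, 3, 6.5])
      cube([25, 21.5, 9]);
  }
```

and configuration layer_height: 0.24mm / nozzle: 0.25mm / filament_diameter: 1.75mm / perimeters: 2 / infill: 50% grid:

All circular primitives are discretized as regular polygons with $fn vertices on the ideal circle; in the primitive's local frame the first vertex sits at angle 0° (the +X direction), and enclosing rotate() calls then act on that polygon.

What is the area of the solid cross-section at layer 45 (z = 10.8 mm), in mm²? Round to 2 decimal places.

172.21 mm²

At z = 10.8 mm: the r=7.5 cylinder contributes a regular 16-gon of circumradius 7.5 (area = (16/2)·7.500²·sin(360°/16) = 172.21 mm²); the cylinder at (-0.5, 8.5) is absent (z outside [11, 16.5]); the 25×21.5 cube at (11.5, 3) contributes its full rectangle (area 537.50 mm²); Taking the first minus the rest: starting from the r=7.5 cylinder (172.21 mm²), the 25×21.5 cube at (11.5, 3) misses the remaining region (no effect) — area = 172.21 mm²; (whole slice rotated 80° about Z — lengths, areas and connectivity unchanged). Overall, the cross-section is a single solid region. Net area = 172.21 mm².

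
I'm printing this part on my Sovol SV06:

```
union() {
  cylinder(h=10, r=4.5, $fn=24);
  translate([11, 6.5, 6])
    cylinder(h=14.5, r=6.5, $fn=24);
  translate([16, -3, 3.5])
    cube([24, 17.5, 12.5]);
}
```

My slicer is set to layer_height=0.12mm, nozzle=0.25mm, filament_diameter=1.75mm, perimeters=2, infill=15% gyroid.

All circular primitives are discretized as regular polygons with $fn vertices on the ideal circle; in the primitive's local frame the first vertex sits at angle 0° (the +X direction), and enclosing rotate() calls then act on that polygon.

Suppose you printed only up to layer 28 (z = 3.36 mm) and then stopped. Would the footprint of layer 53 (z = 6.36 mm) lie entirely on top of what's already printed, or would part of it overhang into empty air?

part overhangs

Compare the two slices. At z = 3.36: the r=4.5 cylinder gives a regular 24-gon of circumradius 4.5 (constant along its height) (area = (24/2)·4.500²·sin(360°/24) = 62.89 mm²); the cylinder at (11, 6.5) does not reach this height (z outside [6, 20.5]); the cube at (16, -3) is absent (z outside [3.5, 16]); Merging all regions: only the r=4.5 cylinder is present, so the union is just that shape — area = 62.89 mm². At z = 6.36: the cylinder: section is a regular 24-gon, circumradius r=4.5 (area = (24/2)·4.500²·sin(360°/24) = 62.89 mm²); the r=6.5 cylinder at (11, 6.5) gives a regular 24-gon of circumradius 6.5 (constant along its height) (area = (24/2)·6.500²·sin(360°/24) = 131.22 mm²); the cube at (16, -3) (footprint 24×17.5) is included at this height (area 420.00 mm²); Combining (union): the regions partially overlap — summed areas 614.11 mm² minus the doubly-counted overlap 8.18 mm² gives 605.93 mm² — area = 605.93 mm². Checking containment: at z = 6.36 the cross-section extends beyond the z = 3.36 cross-section by about 543.04 mm².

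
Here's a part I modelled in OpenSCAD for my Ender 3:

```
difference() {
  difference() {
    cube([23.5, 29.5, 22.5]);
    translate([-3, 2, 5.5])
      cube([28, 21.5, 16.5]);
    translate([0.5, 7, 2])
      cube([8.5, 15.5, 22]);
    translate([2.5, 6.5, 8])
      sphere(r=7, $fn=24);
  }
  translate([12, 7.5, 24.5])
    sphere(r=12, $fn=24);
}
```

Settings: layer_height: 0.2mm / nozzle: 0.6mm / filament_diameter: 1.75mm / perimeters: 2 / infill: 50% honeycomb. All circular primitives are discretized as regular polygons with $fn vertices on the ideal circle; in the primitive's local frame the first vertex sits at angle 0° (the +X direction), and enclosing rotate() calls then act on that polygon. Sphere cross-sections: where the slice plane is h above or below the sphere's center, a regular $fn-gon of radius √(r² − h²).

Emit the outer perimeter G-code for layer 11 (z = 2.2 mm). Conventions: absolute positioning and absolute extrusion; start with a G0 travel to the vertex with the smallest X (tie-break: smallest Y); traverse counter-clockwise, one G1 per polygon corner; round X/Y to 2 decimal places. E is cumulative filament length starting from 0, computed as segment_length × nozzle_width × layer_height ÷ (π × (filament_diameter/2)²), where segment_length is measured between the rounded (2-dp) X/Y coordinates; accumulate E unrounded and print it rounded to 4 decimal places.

At z = 2.2 mm: the cube (footprint 23.5×29.5) is included at this height; the cube at (-3, 2) does not reach this height (z outside [5.5, 22]); the cube at (0.5, 7) is present — its section is the full 8.5×15.5 rectangle; the r=7 sphere at (2.5, 6.5) contributes a regular 24-gon of circumradius √(7²−5.8²) = 3.919; After the difference (first − rest): starting from the 23.5×29.5 cube, the 8.5×15.5 cube at (0.5, 7) lies wholly inside it (removes its full 131.75 mm² and its 48.00 mm outline becomes a hole wall); the r=7 sphere at (2.5, 6.5) partially overlaps it — only the 25.48 mm² overlap (of its 47.71 mm²) is removed, clipping the outline — 1 connected region; the sphere at (12, 7.5) does not reach this height (|z−center|=22.300 > r=12); Subtracting the remaining from the first: none of the subtracted shapes is present at this height, so that combined region is unchanged — 1 connected region. The outline is a single polygon with 20 vertices. Extrusion per mm of travel: 0.6 × 0.2 / (π × 0.875²) = 0.049890. Accumulating E over each segment gives final E = 7.4500.

G0 X0.00 Y0.00 Z2.20
G1 X23.50 Y0.00 E1.1724
G1 X23.50 Y29.50 E2.6442
G1 X0.00 Y29.50 E3.8166
G1 X0.00 Y9.48 E4.8154
G1 X0.50 Y9.86 E4.8467
G1 X0.50 Y22.50 E5.4773
G1 X9.00 Y22.50 E5.9014
G1 X9.00 Y7.00 E6.6747
G1 X6.35 Y7.00 E6.8069
G1 X6.42 Y6.50 E6.8321
G1 X6.29 Y5.49 E6.8829
G1 X5.89 Y4.54 E6.9343
G1 X5.27 Y3.73 E6.9852
G1 X4.46 Y3.11 E7.0361
G1 X3.51 Y2.71 E7.0875
G1 X2.50 Y2.58 E7.1384
G1 X1.49 Y2.71 E7.1892
G1 X0.54 Y3.11 E7.2406
G1 X0.00 Y3.52 E7.2744
G1 X0.00 Y0.00 E7.4500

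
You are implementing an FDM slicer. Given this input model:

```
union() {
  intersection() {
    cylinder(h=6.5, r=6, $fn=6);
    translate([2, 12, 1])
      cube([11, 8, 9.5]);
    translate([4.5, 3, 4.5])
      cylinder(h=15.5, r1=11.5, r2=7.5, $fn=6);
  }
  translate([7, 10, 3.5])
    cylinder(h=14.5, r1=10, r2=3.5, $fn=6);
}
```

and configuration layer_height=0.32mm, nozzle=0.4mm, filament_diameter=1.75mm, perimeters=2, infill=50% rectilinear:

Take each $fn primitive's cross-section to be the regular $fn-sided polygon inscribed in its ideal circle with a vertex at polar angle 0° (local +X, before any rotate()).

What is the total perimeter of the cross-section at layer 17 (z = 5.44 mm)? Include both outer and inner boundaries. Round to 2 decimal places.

At z = 5.44 mm: the r=6 cylinder gives a regular 6-gon of circumradius 6 (constant along its height) (perimeter = 2·6·6.000·sin(180°/6) = 36.00 mm); the 11×8 cube at (2, 12) contributes its full rectangle (perimeter 38.00 mm); the cone at (4.5, 3): at t=0.061 of its height the radius interpolates to r₁+(r₂−r₁)t = 11.257, giving a regular 6-gon of that circumradius (perimeter = 2·6·11.257·sin(180°/6) = 67.54 mm); Taking the intersection: the 11×8 cube at (2, 12) does not overlap the r=6 cylinder (empty); the cone at (4.5, 3) does not overlap the running intersection (empty) — nothing remains; the cone at (7, 10) contributes a regular 6-gon of circumradius 9.130 (interpolated between r1=10 and r2=3.5 at t=0.134) (perimeter = 2·6·9.130·sin(180°/6) = 54.78 mm); Taking the union: only the cone at (7, 10) is present, so the union is just that shape — boundary = 54.78 mm. Overall, the cross-section is a single solid region. Total boundary length (outer) = 54.78 mm.

54.78 mm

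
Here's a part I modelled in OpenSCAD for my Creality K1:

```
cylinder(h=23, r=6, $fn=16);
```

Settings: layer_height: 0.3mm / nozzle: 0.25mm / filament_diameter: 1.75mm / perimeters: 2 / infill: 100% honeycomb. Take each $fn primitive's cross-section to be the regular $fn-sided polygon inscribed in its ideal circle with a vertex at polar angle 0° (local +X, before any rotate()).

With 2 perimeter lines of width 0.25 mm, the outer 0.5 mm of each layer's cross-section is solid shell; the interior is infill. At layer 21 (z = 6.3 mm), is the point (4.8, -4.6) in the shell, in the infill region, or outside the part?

outside

At z = 6.3 mm: the cylinder: section is a regular 16-gon, circumradius r=6. Overall, the cross-section is a single solid region. The nearest boundary edge runs (4.24, -4.24)→(5.54, -2.30); distance from the point to it = 0.66 mm. The point is not inside any of the regions above, so it lies outside the cross-section (0.66 mm from the nearest boundary).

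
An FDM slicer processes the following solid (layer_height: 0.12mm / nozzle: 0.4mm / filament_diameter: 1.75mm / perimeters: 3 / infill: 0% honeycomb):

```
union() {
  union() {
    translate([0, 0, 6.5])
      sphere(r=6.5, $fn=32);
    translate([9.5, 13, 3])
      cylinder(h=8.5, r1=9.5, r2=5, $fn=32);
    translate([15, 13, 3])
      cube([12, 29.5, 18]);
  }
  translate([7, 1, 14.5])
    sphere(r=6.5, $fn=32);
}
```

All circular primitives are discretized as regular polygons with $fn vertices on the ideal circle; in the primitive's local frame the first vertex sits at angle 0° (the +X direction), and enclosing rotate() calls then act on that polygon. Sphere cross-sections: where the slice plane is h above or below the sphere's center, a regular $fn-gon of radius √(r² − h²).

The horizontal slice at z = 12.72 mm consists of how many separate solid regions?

At z = 12.72 mm: the sphere: section is a regular 32-gon, circumradius = √(r²−h²) = √(6.5²−6.22²) = 1.887; the cone at (9.5, 13) is absent (z outside [3, 11.5]); the 12×29.5 cube at (15, 13) contributes its full rectangle; Merging all regions: the 2 present regions are separate (no shared area or edge), so areas and boundary lengths simply add and each stays a separate island — 2 connected regions; the r=6.5 sphere at (7, 1) slices to a regular 32-gon of circumradius 6.252 (√(r²−h²) with h=1.78 from center); Merging all regions: the regions partially overlap (shared area 2.28 mm²), so overlapping operands fuse into one piece — 2 connected regions. The result has 2 disconnected regions.

2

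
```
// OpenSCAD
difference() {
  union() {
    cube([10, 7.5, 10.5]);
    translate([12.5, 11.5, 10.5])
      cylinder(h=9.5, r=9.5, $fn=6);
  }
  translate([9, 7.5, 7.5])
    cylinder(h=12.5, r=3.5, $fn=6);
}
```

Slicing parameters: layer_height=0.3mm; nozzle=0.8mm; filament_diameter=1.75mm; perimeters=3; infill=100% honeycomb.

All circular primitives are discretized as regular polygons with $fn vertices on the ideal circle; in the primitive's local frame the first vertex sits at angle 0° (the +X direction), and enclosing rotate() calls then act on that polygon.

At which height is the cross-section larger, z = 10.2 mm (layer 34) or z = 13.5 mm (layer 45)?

layer 45 (z = 13.5 mm)

Layer 34 (z = 10.2): the 10×7.5 cube contributes its full rectangle (area 75.00 mm²); the cylinder at (12.5, 11.5) does not reach this height (z outside [10.5, 20]); Combining (union): only the 10×7.5 cube is present, so the union is just that shape — area = 75.00 mm²; the cylinder at (9, 7.5): section is a regular 6-gon, circumradius r=3.5 (area = (6/2)·3.500²·sin(360°/6) = 31.83 mm²); After the difference (first − rest): starting from the result so far (75.00 mm²), the r=3.5 cylinder at (9, 7.5) partially overlaps it — only the 10.99 mm² overlap (of its 31.83 mm²) is removed, clipping the outline — area = 64.01 mm². So its area = 64.01 mm². Layer 45 (z = 13.5): the cube is not intersected at this z (z outside [0, 10.5]); the cylinder at (12.5, 11.5): section is a regular 6-gon, circumradius r=9.5 (area = (6/2)·9.500²·sin(360°/6) = 234.48 mm²); Taking the union: only the r=9.5 cylinder at (12.5, 11.5) is present, so the union is just that shape — area = 234.48 mm²; the r=3.5 cylinder at (9, 7.5) contributes a regular 6-gon of circumradius 3.5 (area = (6/2)·3.500²·sin(360°/6) = 31.83 mm²); Subtracting the remaining from the first: starting from that combined region (234.48 mm²), the r=3.5 cylinder at (9, 7.5) lies wholly inside it (removes its full 31.83 mm² and its 21.00 mm outline becomes a hole wall) — area = 202.65 mm². So its area = 202.65 mm². Layer 45 is larger (202.65 vs 64.01 mm²).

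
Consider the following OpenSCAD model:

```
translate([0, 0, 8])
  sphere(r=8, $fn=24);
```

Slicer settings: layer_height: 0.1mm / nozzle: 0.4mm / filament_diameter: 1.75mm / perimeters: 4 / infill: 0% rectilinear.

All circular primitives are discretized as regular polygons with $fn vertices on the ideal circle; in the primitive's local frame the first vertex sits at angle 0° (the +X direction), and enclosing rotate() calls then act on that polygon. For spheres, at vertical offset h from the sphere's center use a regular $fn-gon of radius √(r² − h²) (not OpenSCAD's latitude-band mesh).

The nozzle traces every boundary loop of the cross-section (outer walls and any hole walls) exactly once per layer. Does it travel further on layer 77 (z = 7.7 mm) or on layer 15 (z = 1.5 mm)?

Layer 77 (z = 7.7): the sphere: section is a regular 24-gon, circumradius = √(r²−h²) = √(8²−0.3²) = 7.994 (perimeter = 2·24·7.994·sin(180°/24) = 50.09 mm). So its perimeter = 50.09 mm. Layer 15 (z = 1.5): the sphere: section is a regular 24-gon, circumradius = √(r²−h²) = √(8²−6.5²) = 4.664 (perimeter = 2·24·4.664·sin(180°/24) = 29.22 mm). So its perimeter = 29.22 mm. Layer 77 is larger (50.09 vs 29.22 mm).

layer 77 (z = 7.7 mm)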